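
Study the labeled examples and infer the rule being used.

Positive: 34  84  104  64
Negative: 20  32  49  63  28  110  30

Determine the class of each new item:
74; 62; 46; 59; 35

Positive, Negative, Negative, Negative, Negative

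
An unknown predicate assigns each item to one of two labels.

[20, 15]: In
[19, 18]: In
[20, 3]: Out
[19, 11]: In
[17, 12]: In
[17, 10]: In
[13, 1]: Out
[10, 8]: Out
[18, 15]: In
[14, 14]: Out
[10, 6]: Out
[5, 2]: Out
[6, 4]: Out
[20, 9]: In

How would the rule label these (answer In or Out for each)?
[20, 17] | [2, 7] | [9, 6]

In, Out, Out

The common property of the 'In' items is: first > second AND sum ≥ 27. No 'Out' item has it.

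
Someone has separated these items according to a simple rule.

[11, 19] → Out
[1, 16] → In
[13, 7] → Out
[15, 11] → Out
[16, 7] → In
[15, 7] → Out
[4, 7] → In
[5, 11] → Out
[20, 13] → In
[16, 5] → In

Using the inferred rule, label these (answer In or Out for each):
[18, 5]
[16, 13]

In, In

The classifier is using: sum is odd.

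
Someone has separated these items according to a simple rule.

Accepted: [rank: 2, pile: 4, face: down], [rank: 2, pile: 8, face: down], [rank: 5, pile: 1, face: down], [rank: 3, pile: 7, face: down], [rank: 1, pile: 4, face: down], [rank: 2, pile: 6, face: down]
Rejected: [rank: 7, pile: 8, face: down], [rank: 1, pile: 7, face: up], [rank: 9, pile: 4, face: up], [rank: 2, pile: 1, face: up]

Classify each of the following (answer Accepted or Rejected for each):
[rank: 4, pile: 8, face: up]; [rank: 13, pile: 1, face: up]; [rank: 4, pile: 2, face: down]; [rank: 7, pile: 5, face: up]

The simplest hypothesis consistent with all the labels is: face is down AND rank ≤ 5.
[rank: 4, pile: 8, face: up] — face is up, rank = 4, hence Rejected. [rank: 13, pile: 1, face: up] — face is up, rank = 13, hence Rejected. [rank: 4, pile: 2, face: down] — face is down, rank = 4, hence Accepted. [rank: 7, pile: 5, face: up] — face is up, rank = 7, hence Rejected.

Rejected, Rejected, Accepted, Rejected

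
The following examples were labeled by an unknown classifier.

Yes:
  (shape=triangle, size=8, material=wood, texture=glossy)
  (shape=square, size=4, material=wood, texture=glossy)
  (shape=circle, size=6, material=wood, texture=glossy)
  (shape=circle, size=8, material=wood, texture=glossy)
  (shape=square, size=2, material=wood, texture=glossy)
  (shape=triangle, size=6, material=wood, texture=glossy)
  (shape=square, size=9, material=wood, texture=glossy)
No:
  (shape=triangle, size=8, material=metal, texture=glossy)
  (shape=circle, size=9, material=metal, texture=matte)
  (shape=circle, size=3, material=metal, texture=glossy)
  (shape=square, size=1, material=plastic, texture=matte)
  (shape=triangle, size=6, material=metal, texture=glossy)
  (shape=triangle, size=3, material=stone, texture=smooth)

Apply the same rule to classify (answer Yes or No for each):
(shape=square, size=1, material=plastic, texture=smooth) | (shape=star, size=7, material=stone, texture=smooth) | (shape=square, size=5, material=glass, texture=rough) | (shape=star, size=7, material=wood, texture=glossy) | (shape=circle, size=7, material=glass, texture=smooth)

'Yes' ⟺ material is wood.

No, No, No, Yes, No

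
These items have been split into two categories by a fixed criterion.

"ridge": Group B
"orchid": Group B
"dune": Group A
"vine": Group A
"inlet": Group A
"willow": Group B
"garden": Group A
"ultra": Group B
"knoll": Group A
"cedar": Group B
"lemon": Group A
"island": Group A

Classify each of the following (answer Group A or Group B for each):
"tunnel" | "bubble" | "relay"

Group A, Group B, Group B

A rule that fits every label: contains 'n' — true of each 'Group A' example, false of each 'Group B' one.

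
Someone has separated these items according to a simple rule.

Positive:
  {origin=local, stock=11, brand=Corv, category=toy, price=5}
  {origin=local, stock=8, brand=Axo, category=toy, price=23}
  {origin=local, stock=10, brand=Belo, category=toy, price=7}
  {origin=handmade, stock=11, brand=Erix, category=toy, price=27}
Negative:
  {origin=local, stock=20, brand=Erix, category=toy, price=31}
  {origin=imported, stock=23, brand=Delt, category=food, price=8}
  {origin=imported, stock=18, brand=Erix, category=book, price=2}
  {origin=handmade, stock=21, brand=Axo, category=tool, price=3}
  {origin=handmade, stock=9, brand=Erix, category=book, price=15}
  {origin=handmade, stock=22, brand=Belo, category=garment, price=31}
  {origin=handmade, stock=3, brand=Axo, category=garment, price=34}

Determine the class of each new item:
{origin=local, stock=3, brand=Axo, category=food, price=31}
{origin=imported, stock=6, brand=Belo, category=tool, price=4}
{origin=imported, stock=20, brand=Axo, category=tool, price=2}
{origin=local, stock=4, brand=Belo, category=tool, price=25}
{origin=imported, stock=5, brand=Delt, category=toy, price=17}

Rule: category is toy AND price ≤ 27. This holds for each 'Positive' example and fails for each 'Negative' one.

Negative, Negative, Negative, Negative, Positive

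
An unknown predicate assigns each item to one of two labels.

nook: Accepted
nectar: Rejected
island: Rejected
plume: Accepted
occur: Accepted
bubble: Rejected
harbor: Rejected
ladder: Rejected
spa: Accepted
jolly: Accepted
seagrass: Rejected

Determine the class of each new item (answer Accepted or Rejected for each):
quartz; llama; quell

All 'Accepted' examples share one property — length ≤ 5 — and every 'Rejected' example lacks it.
quartz — length 6, hence Rejected. llama — length 5, hence Accepted. quell — length 5, hence Accepted.

Rejected, Accepted, Accepted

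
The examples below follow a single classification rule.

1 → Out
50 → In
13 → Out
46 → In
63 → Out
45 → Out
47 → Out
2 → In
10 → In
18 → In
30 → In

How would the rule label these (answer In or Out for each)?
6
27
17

The common property of the 'In' items is: even. No 'Out' item has it.
6: 6 is even, checks out → In. 27: 27 is odd, does not satisfy this → Out. 17: 17 is odd, does not satisfy this → Out.

In, Out, Out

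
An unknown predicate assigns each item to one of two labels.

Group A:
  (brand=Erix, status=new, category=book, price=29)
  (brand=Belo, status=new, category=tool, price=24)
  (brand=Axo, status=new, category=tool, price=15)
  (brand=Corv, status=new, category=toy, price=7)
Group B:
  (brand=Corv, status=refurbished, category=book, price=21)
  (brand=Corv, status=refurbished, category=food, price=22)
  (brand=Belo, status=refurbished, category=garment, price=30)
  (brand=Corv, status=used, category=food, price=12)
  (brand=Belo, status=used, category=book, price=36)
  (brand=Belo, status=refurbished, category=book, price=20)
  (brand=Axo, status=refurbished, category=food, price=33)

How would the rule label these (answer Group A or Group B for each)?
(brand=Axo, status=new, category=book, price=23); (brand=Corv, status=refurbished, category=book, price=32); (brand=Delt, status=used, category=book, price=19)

The distinguishing property — status is new — holds for all the 'Group A' cases and none of the 'Group B' cases.
(brand=Axo, status=new, category=book, price=23) — status is new, hence Group A.
(brand=Corv, status=refurbished, category=book, price=32) — status is refurbished, hence Group B.
(brand=Delt, status=used, category=book, price=19) — status is used, hence Group B.

Group A, Group B, Group B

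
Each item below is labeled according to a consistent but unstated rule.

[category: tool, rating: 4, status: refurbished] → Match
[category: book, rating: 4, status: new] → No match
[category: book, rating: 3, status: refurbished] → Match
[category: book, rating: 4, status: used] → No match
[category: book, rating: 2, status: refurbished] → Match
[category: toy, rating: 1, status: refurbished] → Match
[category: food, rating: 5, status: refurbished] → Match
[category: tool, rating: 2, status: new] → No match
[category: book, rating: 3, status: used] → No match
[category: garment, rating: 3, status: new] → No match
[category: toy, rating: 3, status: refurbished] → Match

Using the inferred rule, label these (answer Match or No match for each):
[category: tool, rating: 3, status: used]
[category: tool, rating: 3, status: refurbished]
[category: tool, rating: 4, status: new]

Comparing the two groups points to one rule — status is refurbished.
[category: tool, rating: 3, status: used]: status is used, does not pass → No match.
[category: tool, rating: 3, status: refurbished]: status is refurbished, checks out → Match.
[category: tool, rating: 4, status: new]: status is new, does not pass → No match.

No match, Match, No match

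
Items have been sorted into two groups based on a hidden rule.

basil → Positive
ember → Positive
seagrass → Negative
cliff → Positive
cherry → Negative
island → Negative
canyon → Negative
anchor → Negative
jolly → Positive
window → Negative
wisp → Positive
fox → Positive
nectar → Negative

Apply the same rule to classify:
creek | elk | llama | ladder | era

Positive, Positive, Positive, Negative, Positive

The common property of the 'Positive' items is: length ≤ 5. No 'Negative' item has it.
creek: Positive (length 5). elk: Positive (length 3). llama: Positive (length 5). ladder: Negative (length 6). era: Positive (length 3).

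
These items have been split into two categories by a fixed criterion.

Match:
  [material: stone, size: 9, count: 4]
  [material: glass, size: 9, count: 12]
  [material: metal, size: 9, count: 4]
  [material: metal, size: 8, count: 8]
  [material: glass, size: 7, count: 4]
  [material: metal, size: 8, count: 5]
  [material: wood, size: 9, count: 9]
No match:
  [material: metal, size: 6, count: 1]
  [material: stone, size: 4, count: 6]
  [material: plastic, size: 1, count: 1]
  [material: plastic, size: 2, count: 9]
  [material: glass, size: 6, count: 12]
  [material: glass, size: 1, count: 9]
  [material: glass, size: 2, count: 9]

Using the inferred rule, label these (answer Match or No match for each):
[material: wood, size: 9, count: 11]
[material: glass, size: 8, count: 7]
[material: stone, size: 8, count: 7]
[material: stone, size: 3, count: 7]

Match, Match, Match, No match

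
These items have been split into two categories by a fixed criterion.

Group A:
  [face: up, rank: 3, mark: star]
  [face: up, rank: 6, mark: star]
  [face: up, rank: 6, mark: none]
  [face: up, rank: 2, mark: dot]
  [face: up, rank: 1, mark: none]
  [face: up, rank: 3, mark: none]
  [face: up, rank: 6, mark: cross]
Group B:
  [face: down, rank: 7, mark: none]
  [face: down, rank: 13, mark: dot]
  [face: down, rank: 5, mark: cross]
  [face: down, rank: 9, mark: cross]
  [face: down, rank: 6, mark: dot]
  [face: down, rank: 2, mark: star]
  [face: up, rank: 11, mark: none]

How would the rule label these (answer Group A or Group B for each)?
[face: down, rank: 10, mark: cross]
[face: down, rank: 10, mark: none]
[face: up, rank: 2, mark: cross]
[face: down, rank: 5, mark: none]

'Group A' ⟺ face is up AND rank ≤ 6.
[face: down, rank: 10, mark: cross] → face is down, rank = 10 → Group B.
[face: down, rank: 10, mark: none] → face is down, rank = 10 → Group B.
[face: up, rank: 2, mark: cross] → face is up, rank = 2 → Group A.
[face: down, rank: 5, mark: none] → face is down, rank = 5 → Group B.

Group B, Group B, Group A, Group B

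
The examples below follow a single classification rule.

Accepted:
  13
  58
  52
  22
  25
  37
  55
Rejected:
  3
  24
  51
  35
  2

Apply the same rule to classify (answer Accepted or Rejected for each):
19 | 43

Accepted, Accepted

The distinguishing property — ≡ 1 (mod 3) — holds for all the 'Accepted' cases and none of the 'Rejected' cases.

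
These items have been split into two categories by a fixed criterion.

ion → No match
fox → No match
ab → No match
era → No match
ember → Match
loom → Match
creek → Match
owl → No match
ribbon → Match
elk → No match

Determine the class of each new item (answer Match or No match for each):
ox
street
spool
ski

No match, Match, Match, No match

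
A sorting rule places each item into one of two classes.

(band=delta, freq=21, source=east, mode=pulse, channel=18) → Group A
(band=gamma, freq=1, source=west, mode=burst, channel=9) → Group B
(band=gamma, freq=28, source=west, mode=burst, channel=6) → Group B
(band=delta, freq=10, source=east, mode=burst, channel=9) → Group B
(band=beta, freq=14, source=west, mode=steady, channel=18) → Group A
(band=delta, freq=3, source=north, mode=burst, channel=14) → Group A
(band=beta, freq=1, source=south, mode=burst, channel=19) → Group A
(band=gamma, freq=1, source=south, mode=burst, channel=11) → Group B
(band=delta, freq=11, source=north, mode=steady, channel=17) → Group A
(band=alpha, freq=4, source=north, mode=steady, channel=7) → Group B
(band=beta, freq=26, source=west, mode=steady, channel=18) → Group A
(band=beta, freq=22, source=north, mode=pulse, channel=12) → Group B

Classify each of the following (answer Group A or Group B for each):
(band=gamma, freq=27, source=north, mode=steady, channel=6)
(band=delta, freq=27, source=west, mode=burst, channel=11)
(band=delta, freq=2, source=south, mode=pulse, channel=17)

The rule appears to be: channel ≥ 14.
(band=gamma, freq=27, source=north, mode=steady, channel=6) — channel = 6, hence Group B.
(band=delta, freq=27, source=west, mode=burst, channel=11) — channel = 11, hence Group B.
(band=delta, freq=2, source=south, mode=pulse, channel=17) — channel = 17, hence Group A.

Group B, Group B, Group A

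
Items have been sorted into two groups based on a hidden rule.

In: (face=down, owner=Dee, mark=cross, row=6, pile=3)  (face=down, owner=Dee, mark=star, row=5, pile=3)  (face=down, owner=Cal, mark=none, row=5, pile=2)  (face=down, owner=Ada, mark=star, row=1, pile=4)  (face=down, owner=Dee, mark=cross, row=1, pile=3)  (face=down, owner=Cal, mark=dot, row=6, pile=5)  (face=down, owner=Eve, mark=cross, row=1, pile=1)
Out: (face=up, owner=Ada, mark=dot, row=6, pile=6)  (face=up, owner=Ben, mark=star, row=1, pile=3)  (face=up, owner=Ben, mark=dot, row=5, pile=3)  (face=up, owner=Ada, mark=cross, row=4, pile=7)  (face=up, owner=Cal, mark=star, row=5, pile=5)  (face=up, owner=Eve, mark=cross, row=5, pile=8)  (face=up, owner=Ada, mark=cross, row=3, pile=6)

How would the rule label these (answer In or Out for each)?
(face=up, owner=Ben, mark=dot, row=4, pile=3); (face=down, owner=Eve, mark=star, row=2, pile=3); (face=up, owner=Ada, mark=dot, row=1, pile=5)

Out, In, Out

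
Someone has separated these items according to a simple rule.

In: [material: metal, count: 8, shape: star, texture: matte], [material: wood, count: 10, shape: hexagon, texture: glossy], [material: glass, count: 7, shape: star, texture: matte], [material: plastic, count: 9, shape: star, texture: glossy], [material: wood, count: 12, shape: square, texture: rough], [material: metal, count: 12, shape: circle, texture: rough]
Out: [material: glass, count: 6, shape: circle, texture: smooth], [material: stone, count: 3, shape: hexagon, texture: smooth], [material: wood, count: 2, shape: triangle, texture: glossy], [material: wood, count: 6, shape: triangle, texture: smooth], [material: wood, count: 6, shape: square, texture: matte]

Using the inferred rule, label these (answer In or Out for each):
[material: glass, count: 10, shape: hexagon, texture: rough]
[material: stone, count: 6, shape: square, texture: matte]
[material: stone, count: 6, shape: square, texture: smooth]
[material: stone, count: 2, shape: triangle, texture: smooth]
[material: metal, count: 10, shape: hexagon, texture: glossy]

The pattern is that an item is 'In' exactly when: count ≥ 7.
[material: glass, count: 10, shape: hexagon, texture: rough]: count = 10, satisfies this → In.
[material: stone, count: 6, shape: square, texture: matte]: count = 6, does not fit → Out.
[material: stone, count: 6, shape: square, texture: smooth]: count = 6, does not fit → Out.
[material: stone, count: 2, shape: triangle, texture: smooth]: count = 2, does not fit → Out.
[material: metal, count: 10, shape: hexagon, texture: glossy]: count = 10, satisfies this → In.

In, Out, Out, Out, In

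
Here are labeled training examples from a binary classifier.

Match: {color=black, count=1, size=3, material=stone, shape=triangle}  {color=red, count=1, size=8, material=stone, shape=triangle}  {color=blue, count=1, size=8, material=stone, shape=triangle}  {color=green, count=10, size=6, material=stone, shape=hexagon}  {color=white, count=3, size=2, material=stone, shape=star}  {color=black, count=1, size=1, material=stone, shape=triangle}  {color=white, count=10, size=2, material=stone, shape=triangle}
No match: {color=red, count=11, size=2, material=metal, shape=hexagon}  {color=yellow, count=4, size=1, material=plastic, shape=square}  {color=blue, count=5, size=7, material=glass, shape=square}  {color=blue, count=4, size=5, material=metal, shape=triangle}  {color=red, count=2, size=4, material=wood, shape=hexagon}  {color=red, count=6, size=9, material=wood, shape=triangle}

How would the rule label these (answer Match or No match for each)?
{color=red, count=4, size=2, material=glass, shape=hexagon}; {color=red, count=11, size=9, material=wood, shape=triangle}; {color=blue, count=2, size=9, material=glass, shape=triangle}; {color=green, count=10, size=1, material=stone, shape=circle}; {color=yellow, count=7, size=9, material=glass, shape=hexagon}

One predicate separates the groups cleanly: material is stone.

No match, No match, No match, Match, No match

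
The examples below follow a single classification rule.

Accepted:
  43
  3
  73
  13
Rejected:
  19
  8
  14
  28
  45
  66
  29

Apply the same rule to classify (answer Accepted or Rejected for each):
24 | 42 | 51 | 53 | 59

Rejected, Rejected, Rejected, Accepted, Rejected

All 'Accepted' examples share one property — ends in digit 3 — and every 'Rejected' example lacks it.
24: Rejected (last digit 4). 42: Rejected (last digit 2). 51: Rejected (last digit 1). 53: Accepted (last digit 3). 59: Rejected (last digit 9).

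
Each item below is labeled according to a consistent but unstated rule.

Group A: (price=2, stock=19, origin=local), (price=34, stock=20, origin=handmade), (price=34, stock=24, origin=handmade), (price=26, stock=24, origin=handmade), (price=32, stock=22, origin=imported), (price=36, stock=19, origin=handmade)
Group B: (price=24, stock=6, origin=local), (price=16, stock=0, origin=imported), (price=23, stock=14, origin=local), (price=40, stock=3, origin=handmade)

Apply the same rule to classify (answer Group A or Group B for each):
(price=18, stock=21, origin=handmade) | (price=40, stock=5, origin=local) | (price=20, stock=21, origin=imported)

Group A, Group B, Group A

Rule: stock ≥ 19. This holds for each 'Group A' example and fails for each 'Group B' one.
(price=18, stock=21, origin=handmade) — stock = 21, hence Group A. (price=40, stock=5, origin=local) — stock = 5, hence Group B. (price=20, stock=21, origin=imported) — stock = 21, hence Group A.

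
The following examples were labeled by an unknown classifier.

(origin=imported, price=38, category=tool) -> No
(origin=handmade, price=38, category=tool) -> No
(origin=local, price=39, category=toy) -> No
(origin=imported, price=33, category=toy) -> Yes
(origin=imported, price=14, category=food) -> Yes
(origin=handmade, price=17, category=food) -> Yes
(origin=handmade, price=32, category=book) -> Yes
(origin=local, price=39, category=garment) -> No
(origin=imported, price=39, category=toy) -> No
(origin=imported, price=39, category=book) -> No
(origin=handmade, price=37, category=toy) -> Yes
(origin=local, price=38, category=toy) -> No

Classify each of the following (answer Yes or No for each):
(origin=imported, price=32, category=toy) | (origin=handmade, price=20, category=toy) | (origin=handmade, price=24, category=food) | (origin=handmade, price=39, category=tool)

Yes, Yes, Yes, No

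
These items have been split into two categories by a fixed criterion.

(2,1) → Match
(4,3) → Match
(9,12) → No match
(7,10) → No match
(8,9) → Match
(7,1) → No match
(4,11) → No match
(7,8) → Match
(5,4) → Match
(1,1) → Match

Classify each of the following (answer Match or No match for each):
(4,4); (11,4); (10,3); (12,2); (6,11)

Match, No match, No match, No match, No match

The rule appears to be: |first − second| ≤ 1.
(4,4) — |4−4| = 0, hence Match. (11,4) — |11−4| = 7, hence No match. (10,3) — |10−3| = 7, hence No match. (12,2) — |12−2| = 10, hence No match. (6,11) — |6−11| = 5, hence No match.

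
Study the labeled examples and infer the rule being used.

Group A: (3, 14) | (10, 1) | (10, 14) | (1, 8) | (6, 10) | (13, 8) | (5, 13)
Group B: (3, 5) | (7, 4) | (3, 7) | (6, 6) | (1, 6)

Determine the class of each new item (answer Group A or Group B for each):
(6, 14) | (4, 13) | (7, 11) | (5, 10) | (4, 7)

Group A, Group A, Group A, Group A, Group B

A rule that fits every label: max ≥ 8 — true of each 'Group A' example, false of each 'Group B' one.
(6, 14): Group A (max 14). (4, 13): Group A (max 13). (7, 11): Group A (max 11). (5, 10): Group A (max 10). (4, 7): Group B (max 7).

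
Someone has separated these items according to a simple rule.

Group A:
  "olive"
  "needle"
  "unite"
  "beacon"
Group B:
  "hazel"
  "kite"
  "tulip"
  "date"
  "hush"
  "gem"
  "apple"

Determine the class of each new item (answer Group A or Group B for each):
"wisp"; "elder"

Group B, Group B

The classifier is using: has ≥ 3 vowels.
"wisp": 1 vowel, fails the rule → Group B.
"elder": 2 vowels, fails the rule → Group B.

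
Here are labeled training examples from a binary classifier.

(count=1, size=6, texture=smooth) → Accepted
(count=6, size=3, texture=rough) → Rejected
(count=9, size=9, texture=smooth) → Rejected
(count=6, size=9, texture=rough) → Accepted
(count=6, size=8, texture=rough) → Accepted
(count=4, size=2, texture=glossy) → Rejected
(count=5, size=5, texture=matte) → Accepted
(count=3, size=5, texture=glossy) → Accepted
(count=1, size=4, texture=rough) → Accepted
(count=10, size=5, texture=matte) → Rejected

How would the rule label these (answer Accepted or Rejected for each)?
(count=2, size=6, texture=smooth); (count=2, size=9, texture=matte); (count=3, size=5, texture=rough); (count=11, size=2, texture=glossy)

Every 'Accepted' example satisfies: size ≥ 4 AND count ≤ 6. None of the 'Rejected' examples do.
Accepted: (count=2, size=6, texture=smooth), since size = 6, count = 2. Accepted: (count=2, size=9, texture=matte), since size = 9, count = 2. Accepted: (count=3, size=5, texture=rough), since size = 5, count = 3. Rejected: (count=11, size=2, texture=glossy), since size = 2, count = 11.

Accepted, Accepted, Accepted, Rejected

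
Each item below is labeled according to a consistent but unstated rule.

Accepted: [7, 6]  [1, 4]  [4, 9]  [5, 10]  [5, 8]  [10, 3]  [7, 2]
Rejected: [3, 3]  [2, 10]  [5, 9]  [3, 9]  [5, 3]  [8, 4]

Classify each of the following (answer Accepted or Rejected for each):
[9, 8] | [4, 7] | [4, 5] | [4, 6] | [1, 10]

The simplest hypothesis consistent with all the labels is: sum is odd.
[9, 8] → 9+8 = 17 → Accepted.
[4, 7] → 4+7 = 11 → Accepted.
[4, 5] → 4+5 = 9 → Accepted.
[4, 6] → 4+6 = 10 → Rejected.
[1, 10] → 1+10 = 11 → Accepted.

Accepted, Accepted, Accepted, Rejected, Accepted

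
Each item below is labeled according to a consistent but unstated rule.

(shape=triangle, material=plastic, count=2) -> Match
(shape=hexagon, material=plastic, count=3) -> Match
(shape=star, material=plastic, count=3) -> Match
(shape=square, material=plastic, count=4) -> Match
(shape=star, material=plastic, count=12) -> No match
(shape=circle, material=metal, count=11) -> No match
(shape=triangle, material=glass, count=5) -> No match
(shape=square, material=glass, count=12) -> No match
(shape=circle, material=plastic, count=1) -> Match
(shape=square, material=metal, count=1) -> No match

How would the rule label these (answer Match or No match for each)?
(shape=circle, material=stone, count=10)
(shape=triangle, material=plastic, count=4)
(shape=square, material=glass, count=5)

All 'Match' examples share one property — material is plastic AND count ≤ 4 — and every 'No match' example lacks it.
(shape=circle, material=stone, count=10): material is stone, count = 10, lacks this property → No match.
(shape=triangle, material=plastic, count=4): material is plastic, count = 4, matches → Match.
(shape=square, material=glass, count=5): material is glass, count = 5, lacks this property → No match.

No match, Match, No match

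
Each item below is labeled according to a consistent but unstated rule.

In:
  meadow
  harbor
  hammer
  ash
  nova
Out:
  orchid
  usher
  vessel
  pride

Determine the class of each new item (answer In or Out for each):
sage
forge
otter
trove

In, Out, Out, Out

Rule: contains 'a'. This holds for each 'In' example and fails for each 'Out' one.
sage: In (has 'a').
forge: Out (no 'a').
otter: Out (no 'a').
trove: Out (no 'a').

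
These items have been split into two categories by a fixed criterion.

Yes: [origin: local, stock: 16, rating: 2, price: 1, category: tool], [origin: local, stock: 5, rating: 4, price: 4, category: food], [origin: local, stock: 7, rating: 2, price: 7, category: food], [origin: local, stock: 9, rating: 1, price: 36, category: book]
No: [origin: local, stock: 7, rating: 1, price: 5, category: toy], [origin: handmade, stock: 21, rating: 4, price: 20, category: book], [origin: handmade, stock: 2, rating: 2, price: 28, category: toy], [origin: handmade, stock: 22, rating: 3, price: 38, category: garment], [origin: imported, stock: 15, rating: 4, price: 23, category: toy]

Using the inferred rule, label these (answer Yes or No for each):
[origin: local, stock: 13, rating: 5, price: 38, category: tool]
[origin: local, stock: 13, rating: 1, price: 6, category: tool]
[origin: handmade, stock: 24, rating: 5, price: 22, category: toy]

Yes, Yes, No

The classifier is using: origin is local AND price ≠ 5.
[origin: local, stock: 13, rating: 5, price: 38, category: tool] → origin is local, price = 38 → Yes.
[origin: local, stock: 13, rating: 1, price: 6, category: tool] → origin is local, price = 6 → Yes.
[origin: handmade, stock: 24, rating: 5, price: 22, category: toy] → origin is handmade, price = 22 → No.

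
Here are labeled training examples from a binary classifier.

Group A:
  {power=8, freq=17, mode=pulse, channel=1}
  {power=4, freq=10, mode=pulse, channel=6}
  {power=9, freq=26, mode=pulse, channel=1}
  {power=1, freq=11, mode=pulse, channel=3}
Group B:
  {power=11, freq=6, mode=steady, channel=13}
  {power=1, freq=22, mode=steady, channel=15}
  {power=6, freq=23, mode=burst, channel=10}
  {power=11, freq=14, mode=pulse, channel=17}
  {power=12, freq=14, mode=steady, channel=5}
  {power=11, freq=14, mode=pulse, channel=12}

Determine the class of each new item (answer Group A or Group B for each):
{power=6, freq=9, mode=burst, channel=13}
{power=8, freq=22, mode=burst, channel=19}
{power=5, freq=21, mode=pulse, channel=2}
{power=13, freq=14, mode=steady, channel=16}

A rule that fits every label: mode is pulse AND power ≤ 9 — true of each 'Group A' example, false of each 'Group B' one.

Group B, Group B, Group A, Group B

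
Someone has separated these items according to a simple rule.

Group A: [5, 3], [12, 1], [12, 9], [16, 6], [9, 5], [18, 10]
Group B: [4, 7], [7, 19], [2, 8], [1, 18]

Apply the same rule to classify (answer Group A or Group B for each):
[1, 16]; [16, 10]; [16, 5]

The distinguishing property — first > second — holds for all the 'Group A' cases and none of the 'Group B' cases.

Group B, Group A, Group A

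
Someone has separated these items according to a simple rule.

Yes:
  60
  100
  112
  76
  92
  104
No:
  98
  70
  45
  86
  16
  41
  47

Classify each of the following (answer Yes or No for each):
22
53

'Yes' ⟺ multiple of 4 AND at least 41.
22: 22 = 4·5 + 2, 22 < 41 — fails this test, so No.
53: 53 = 4·13 + 1, 53 ≥ 41 — fails this test, so No.

No, No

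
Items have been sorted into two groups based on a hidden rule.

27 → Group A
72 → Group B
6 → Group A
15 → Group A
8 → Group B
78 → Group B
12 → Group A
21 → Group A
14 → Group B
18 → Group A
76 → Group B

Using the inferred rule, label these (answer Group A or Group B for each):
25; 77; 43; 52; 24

Group B, Group B, Group B, Group B, Group A

The classifier is using: multiple of 3 AND at most 27.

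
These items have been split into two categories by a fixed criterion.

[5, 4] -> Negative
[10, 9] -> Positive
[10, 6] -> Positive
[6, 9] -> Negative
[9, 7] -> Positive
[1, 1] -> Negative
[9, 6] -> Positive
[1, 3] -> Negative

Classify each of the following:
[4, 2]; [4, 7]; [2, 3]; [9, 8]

Every 'Positive' example satisfies: first ≥ 7. None of the 'Negative' examples do.
[4, 2]: Negative (first 4). [4, 7]: Negative (first 4). [2, 3]: Negative (first 2). [9, 8]: Positive (first 9).

Negative, Negative, Negative, Positive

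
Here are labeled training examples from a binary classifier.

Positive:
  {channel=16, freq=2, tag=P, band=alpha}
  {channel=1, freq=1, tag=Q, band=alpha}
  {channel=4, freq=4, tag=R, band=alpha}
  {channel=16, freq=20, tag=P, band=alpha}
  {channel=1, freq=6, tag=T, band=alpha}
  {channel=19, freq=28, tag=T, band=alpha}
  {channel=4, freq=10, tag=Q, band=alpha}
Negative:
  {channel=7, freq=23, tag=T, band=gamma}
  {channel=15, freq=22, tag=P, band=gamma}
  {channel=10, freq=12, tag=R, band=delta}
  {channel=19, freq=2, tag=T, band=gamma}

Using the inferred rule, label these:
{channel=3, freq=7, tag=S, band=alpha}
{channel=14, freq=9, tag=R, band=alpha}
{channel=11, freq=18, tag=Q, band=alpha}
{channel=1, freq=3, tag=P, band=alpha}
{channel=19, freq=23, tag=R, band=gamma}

One predicate separates the groups cleanly: band is alpha.
{channel=3, freq=7, tag=S, band=alpha} — band is alpha, hence Positive.
{channel=14, freq=9, tag=R, band=alpha} — band is alpha, hence Positive.
{channel=11, freq=18, tag=Q, band=alpha} — band is alpha, hence Positive.
{channel=1, freq=3, tag=P, band=alpha} — band is alpha, hence Positive.
{channel=19, freq=23, tag=R, band=gamma} — band is gamma, hence Negative.

Positive, Positive, Positive, Positive, Negative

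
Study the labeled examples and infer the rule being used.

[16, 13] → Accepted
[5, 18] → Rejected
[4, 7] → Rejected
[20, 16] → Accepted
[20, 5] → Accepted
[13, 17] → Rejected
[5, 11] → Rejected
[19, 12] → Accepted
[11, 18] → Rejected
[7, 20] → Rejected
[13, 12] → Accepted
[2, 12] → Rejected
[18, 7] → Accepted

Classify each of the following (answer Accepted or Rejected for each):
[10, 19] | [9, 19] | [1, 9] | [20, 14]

The classifier is using: first > second.
[10, 19]: Rejected (10 < 19). [9, 19]: Rejected (9 < 19). [1, 9]: Rejected (1 < 9). [20, 14]: Accepted (20 > 14).

Rejected, Rejected, Rejected, Accepted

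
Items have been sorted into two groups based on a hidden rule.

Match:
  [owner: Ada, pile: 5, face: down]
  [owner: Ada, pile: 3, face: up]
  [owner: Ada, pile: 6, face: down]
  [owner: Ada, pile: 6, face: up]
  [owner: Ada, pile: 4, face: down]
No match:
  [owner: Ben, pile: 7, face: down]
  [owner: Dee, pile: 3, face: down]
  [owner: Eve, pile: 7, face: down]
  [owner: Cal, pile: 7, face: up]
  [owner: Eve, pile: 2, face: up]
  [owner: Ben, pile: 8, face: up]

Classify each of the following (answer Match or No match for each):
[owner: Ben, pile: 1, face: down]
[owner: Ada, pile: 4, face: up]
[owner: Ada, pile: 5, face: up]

One predicate separates the groups cleanly: owner is Ada.
[owner: Ben, pile: 1, face: down]: owner is Ben, does not satisfy this → No match.
[owner: Ada, pile: 4, face: up]: owner is Ada, satisfies this → Match.
[owner: Ada, pile: 5, face: up]: owner is Ada, satisfies this → Match.

No match, Match, Match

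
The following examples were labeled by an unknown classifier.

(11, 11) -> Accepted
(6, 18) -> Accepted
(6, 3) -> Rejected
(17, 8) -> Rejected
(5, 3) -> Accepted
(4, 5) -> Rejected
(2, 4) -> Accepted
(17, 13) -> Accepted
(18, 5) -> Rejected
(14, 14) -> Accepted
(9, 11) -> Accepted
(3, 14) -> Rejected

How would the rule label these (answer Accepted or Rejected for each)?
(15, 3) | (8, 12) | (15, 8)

Every 'Accepted' example satisfies: sum is even. None of the 'Rejected' examples do.
Accepted: (15, 3), since 15+3 = 18.
Accepted: (8, 12), since 8+12 = 20.
Rejected: (15, 8), since 15+8 = 23.

Accepted, Accepted, Rejected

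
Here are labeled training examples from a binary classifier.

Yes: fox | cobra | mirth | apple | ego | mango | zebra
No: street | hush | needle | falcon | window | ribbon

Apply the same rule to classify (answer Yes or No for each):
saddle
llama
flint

No, Yes, Yes

The rule appears to be: odd length.
saddle: length 6 — doesn't match, so No.
llama: length 5 — meets the rule, so Yes.
flint: length 5 — meets the rule, so Yes.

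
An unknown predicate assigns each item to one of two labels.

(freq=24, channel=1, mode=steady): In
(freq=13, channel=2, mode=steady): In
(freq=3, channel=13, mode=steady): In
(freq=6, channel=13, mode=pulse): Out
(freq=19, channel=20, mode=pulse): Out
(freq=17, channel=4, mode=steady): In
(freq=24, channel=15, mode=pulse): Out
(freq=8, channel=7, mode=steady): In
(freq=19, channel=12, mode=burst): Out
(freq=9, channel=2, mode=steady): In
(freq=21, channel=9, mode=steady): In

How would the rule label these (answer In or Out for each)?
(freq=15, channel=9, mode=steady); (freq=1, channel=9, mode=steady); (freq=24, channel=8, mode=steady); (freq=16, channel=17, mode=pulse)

In, In, In, Out

The common property of the 'In' items is: mode is steady. No 'Out' item has it.
(freq=15, channel=9, mode=steady) → mode is steady → In. (freq=1, channel=9, mode=steady) → mode is steady → In. (freq=24, channel=8, mode=steady) → mode is steady → In. (freq=16, channel=17, mode=pulse) → mode is pulse → Out.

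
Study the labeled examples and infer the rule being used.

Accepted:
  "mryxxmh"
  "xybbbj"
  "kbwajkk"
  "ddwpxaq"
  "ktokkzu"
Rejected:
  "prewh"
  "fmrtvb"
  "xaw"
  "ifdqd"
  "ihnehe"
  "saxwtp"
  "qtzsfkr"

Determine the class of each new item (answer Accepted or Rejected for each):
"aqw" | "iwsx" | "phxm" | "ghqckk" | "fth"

The pattern is that an item is 'Accepted' exactly when: has a double letter.

Rejected, Rejected, Rejected, Accepted, Rejected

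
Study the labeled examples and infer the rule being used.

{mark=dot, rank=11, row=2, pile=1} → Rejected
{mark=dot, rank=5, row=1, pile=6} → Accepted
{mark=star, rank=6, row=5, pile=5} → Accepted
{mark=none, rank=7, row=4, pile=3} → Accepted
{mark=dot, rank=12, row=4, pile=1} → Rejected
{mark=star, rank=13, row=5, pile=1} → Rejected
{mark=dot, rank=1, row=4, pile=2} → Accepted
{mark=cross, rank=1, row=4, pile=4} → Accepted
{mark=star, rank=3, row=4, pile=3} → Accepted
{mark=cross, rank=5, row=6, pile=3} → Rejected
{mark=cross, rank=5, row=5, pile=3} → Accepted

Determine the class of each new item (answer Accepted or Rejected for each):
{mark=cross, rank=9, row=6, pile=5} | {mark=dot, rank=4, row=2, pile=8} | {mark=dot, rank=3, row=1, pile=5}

The simplest hypothesis consistent with all the labels is: pile ≥ 2 AND row ≤ 5.

Rejected, Accepted, Accepted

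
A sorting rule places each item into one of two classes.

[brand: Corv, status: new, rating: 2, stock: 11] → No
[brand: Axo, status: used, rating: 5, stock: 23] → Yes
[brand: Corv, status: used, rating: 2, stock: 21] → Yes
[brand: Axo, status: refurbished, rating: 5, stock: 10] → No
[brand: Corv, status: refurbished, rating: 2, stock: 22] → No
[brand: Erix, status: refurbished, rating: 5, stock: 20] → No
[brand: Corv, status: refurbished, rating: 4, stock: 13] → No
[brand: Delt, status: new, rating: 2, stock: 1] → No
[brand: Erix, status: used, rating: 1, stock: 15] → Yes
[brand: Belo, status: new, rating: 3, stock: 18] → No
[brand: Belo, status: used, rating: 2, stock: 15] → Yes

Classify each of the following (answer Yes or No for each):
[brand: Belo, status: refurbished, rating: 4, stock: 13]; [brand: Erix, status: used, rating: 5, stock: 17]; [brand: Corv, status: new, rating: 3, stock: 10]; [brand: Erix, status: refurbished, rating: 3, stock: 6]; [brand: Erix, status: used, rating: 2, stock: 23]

No, Yes, No, No, Yes

Checking candidate rules against both groups, what survives is: status is used.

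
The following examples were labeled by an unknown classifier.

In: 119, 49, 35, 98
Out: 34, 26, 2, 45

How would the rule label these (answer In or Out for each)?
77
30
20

In, Out, Out

The common property of the 'In' items is: multiple of 7. No 'Out' item has it.
77: 77 = 7·11 — has this property, so In. 30: 30 = 7·4 + 2 — doesn't match, so Out. 20: 20 = 7·2 + 6 — doesn't match, so Out.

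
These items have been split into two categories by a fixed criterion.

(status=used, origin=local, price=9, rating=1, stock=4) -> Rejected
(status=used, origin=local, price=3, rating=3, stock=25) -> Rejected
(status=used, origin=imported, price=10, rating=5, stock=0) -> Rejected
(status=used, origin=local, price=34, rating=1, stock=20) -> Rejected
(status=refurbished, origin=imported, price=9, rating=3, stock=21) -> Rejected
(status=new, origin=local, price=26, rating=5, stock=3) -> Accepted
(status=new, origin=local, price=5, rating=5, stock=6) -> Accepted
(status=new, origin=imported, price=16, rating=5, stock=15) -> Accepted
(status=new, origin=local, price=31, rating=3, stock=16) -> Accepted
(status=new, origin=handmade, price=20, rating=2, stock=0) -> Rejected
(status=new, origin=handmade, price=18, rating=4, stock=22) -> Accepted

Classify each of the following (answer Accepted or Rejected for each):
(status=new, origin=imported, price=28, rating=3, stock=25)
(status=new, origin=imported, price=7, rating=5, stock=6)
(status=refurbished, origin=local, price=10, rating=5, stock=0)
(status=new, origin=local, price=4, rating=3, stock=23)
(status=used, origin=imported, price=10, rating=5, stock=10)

The pattern is that an item is 'Accepted' exactly when: status is new AND stock ≥ 3.
(status=new, origin=imported, price=28, rating=3, stock=25) → status is new, stock = 25 → Accepted.
(status=new, origin=imported, price=7, rating=5, stock=6) → status is new, stock = 6 → Accepted.
(status=refurbished, origin=local, price=10, rating=5, stock=0) → status is refurbished, stock = 0 → Rejected.
(status=new, origin=local, price=4, rating=3, stock=23) → status is new, stock = 23 → Accepted.
(status=used, origin=imported, price=10, rating=5, stock=10) → status is used, stock = 10 → Rejected.

Accepted, Accepted, Rejected, Accepted, Rejected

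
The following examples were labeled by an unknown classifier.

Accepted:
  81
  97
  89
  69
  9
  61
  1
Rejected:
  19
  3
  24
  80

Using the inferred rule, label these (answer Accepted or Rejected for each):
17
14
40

The common property of the 'Accepted' items is: ≡ 1 (mod 4). No 'Rejected' item has it.
17 → 17 mod 4 = 1 → Accepted.
14 → 14 mod 4 = 2 → Rejected.
40 → 40 mod 4 = 0 → Rejected.

Accepted, Rejected, Rejected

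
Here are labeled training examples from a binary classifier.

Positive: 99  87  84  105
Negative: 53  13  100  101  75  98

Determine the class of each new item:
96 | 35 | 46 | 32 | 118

The pattern is that an item is 'Positive' exactly when: multiple of 3 AND at least 84.
96: 96 = 3·32, 96 ≥ 84, satisfies this → Positive. 35: 35 = 3·11 + 2, 35 < 84, fails this test → Negative. 46: 46 = 3·15 + 1, 46 < 84, fails this test → Negative. 32: 32 = 3·10 + 2, 32 < 84, fails this test → Negative. 118: 118 = 3·39 + 1, 118 ≥ 84, fails this test → Negative.

Positive, Negative, Negative, Negative, Negative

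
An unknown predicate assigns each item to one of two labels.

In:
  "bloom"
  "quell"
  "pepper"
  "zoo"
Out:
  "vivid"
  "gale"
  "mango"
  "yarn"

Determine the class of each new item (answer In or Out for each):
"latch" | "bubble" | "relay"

Out, In, Out

Every 'In' example satisfies: has a double letter. None of the 'Out' examples do.
"latch" — no doubled letter, hence Out. "bubble" — 'bb' doubled, hence In. "relay" — no doubled letter, hence Out.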